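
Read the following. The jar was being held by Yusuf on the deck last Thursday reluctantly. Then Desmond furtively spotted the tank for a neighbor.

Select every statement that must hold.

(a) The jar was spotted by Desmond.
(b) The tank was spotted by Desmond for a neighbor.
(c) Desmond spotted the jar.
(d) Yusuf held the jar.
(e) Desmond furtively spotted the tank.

(a) Not entailed — Desmond spotted the tank, not the jar; the jar belongs to the holding event.
(b) Entailed — dropping 'furtively' leaves a sub-description the original still satisfies.
(c) Not entailed — Desmond spotted the tank, not the jar; the jar belongs to the holding event.
(d) Entailed — 'hold' is an activity; 'was holding' entails that some holding happened, so 'held' holds.
(e) Entailed — the original entails any weakening of itself; this just drops 'for a neighbor'.

(b), (d), (e)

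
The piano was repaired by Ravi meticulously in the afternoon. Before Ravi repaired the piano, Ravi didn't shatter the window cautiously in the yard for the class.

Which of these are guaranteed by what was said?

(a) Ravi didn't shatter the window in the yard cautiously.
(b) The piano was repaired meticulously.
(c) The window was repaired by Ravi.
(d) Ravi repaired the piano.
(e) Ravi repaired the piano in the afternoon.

(b), (d), (e)

(a) Not entailed — dropping 'for the class' under negation is not valid — the original leaves open that Ravi shattered the window some other way.
(b) Entailed — this follows by dropping conjuncts from the repairing event's description.
(c) Not entailed — Ravi repaired the piano, not the window; the window belongs to the shattering event.
(d) Entailed — dropping 'in the afternoon', 'meticulously' leaves a sub-description the original still satisfies.
(e) Entailed — this follows by dropping conjuncts from the repairing event's description.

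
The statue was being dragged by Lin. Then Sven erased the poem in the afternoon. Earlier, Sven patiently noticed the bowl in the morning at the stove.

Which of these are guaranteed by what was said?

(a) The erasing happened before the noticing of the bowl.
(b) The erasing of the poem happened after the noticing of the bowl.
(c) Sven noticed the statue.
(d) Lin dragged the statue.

(a) Not entailed — the narrative places the noticing before the erasing, not after.
(b) Entailed — the narrative places the noticing before the erasing.
(c) Not entailed — Sven noticed the bowl, not the statue; the statue belongs to the dragging event.
(d) Entailed — 'drag' is an activity; 'was dragging' entails that some dragging happened, so 'dragged' holds.

(b), (d)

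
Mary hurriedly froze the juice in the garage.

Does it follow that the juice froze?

'Mary froze the juice' is the causative; it entails the inchoative 'the juice froze'.

yes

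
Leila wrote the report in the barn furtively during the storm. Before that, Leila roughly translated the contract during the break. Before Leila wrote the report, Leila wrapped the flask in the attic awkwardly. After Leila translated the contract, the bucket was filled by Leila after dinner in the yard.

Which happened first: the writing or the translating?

The connectives place the translating before the writing.

the translating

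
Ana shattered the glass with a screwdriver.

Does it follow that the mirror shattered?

no

Nothing is said about any mirror; only the glass is affected.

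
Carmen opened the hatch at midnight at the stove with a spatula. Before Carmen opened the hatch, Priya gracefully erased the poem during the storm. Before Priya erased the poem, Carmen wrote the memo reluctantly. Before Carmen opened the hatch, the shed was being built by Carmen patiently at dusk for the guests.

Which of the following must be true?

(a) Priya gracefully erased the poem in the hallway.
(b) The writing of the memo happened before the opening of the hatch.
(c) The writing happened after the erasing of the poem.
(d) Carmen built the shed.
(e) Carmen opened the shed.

(a) Not entailed — 'in the hallway' adds information not in the original event.
(b) Entailed — the narrative places the writing before the opening.
(c) Not entailed — the narrative places the writing before the erasing, not after.
(d) Not entailed — 'was building' is progressive on an accomplishment; it does not entail the completed 'built'.
(e) Not entailed — Carmen opened the hatch, not the shed; the shed belongs to the building event.

(b)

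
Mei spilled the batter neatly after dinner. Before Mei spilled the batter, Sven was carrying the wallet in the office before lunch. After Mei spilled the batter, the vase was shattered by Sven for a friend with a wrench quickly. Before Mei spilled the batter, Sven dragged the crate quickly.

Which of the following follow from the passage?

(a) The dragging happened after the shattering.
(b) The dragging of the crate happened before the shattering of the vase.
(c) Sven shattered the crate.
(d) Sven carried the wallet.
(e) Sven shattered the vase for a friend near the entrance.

(b), (d)

(a) Not entailed — the narrative places the dragging before the shattering, not after.
(b) Entailed — the narrative places the dragging before the shattering.
(c) Not entailed — Sven shattered the vase, not the crate; the crate belongs to the dragging event.
(d) Entailed — 'carry' is an activity; 'was carrying' entails that some carrying happened, so 'carried' holds.
(e) Not entailed — 'near the entrance' adds information not in the original event.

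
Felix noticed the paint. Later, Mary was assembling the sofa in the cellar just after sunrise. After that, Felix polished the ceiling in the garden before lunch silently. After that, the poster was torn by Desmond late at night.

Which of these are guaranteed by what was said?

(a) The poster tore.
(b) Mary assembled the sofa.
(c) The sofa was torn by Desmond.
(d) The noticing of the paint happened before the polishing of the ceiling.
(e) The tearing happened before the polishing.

(a), (d)

(a) Entailed — 'Desmond tore the poster' is causative; it entails the inchoative 'the poster tore'.
(b) Not entailed — 'was assembling' is progressive on an accomplishment; it does not entail the completed 'assembled'.
(c) Not entailed — Desmond tore the poster, not the sofa; the sofa belongs to the assembling event.
(d) Entailed — the narrative places the noticing before the polishing.
(e) Not entailed — the narrative places the polishing before the tearing, not after.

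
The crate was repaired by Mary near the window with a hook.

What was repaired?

'the crate' marks the patient of the repairing event.

the crate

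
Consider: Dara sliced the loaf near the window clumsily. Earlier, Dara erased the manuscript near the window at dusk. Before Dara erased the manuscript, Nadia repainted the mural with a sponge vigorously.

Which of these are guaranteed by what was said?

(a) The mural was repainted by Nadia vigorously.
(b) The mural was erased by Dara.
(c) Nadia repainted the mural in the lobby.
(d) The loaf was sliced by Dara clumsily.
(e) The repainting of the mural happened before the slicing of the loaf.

(a), (d), (e)

(a) Entailed — every conjunct here is already in the original repainting event.
(b) Not entailed — Dara erased the manuscript, not the mural; the mural belongs to the repainting event.
(c) Not entailed — 'in the lobby' adds information not in the original event.
(d) Entailed — dropping 'near the window' leaves a sub-description the original still satisfies.
(e) Entailed — the narrative places the repainting before the slicing.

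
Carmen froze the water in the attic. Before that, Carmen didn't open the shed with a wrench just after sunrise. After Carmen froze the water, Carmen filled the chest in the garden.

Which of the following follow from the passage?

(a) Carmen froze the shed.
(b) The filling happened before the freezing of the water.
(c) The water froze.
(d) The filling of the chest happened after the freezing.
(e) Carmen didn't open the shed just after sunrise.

(a) Not entailed — Carmen froze the water, not the shed; the shed belongs to the opening event.
(b) Not entailed — the narrative places the freezing before the filling, not after.
(c) Entailed — 'Carmen froze the water' is causative; it entails the inchoative 'the water froze'.
(d) Entailed — the narrative places the freezing before the filling.
(e) Not entailed — dropping 'with a wrench' under negation is not valid — the original leaves open that Carmen opened the shed some other way.

(c), (d)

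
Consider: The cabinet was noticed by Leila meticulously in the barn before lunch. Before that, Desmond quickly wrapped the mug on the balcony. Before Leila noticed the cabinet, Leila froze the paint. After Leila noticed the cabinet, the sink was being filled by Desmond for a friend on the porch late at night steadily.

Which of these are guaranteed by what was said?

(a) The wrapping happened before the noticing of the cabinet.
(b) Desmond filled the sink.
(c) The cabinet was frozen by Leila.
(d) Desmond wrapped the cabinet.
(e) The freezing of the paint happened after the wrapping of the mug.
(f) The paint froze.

(a) Entailed — the narrative places the wrapping before the noticing.
(b) Not entailed — 'was filling' is progressive on an accomplishment; it does not entail the completed 'filled'.
(c) Not entailed — Leila froze the paint, not the cabinet; the cabinet belongs to the noticing event.
(d) Not entailed — Desmond wrapped the mug, not the cabinet; the cabinet belongs to the noticing event.
(e) Not entailed — the narrative doesn't order the wrapping relative to the freezing.
(f) Entailed — 'Leila froze the paint' is causative; it entails the inchoative 'the paint froze'.

(a), (f)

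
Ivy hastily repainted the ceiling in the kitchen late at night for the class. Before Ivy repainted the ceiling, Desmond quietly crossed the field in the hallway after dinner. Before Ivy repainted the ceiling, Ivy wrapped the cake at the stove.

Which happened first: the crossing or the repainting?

The connectives place the crossing before the repainting.

the crossing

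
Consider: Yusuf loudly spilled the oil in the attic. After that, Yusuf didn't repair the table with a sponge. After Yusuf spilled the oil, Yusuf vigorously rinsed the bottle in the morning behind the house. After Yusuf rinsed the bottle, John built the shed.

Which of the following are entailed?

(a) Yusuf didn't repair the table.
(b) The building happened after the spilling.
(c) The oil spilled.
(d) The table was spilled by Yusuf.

(b), (c)

(a) Not entailed — dropping 'with a sponge' under negation is not valid — the original leaves open that Yusuf repaired the table some other way.
(b) Entailed — the narrative places the spilling before the building.
(c) Entailed — 'Yusuf spilled the oil' is causative; it entails the inchoative 'the oil spilled'.
(d) Not entailed — Yusuf spilled the oil, not the table; the table belongs to the repairing event.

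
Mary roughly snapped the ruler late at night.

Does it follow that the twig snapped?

no

Nothing is said about any twig; only the ruler is affected.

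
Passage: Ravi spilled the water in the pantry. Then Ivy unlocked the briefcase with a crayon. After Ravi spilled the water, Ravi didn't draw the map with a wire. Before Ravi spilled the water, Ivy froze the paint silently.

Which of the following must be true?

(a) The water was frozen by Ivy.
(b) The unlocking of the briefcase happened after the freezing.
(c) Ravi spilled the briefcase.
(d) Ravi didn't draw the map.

(a) Not entailed — Ivy froze the paint, not the water; the water belongs to the spilling event.
(b) Entailed — the narrative places the freezing before the unlocking.
(c) Not entailed — Ravi spilled the water, not the briefcase; the briefcase belongs to the unlocking event.
(d) Not entailed — dropping 'with a wire' under negation is not valid — the original leaves open that Ravi drew the map some other way.

(b)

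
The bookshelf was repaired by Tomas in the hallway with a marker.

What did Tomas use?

'with a marker' marks the instrument of the repairing event.

a marker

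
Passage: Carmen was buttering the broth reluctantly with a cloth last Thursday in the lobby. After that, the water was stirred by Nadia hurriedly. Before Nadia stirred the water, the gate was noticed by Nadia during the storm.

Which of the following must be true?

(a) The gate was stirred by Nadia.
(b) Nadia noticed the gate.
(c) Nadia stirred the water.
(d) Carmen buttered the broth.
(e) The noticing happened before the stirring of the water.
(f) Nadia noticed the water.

(a) Not entailed — Nadia stirred the water, not the gate; the gate belongs to the noticing event.
(b) Entailed — the original entails any weakening of itself; this just drops 'during the storm'.
(c) Entailed — the original entails any weakening of itself; this just drops 'hurriedly'.
(d) Not entailed — 'was buttering' is progressive on an accomplishment; it does not entail the completed 'buttered'.
(e) Entailed — the narrative places the noticing before the stirring.
(f) Not entailed — Nadia noticed the gate, not the water; the water belongs to the stirring event.

(b), (c), (e)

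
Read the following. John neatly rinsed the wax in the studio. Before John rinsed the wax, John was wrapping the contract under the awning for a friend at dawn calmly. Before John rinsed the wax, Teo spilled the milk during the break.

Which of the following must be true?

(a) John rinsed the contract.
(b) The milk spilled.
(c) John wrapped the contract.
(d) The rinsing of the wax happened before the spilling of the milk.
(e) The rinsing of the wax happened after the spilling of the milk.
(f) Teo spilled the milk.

(a) Not entailed — John rinsed the wax, not the contract; the contract belongs to the wrapping event.
(b) Entailed — 'Teo spilled the milk' is causative; it entails the inchoative 'the milk spilled'.
(c) Not entailed — 'was wrapping' is progressive on an accomplishment; it does not entail the completed 'wrapped'.
(d) Not entailed — the narrative places the spilling before the rinsing, not after.
(e) Entailed — the narrative places the spilling before the rinsing.
(f) Entailed — dropping 'during the break' leaves a sub-description the original still satisfies.

(b), (e), (f)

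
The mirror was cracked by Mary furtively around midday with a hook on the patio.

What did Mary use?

'with a hook' marks the instrument of the cracking event.

a hook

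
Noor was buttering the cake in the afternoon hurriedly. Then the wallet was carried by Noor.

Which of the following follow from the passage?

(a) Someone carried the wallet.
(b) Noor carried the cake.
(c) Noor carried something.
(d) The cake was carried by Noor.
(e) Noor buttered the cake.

(a), (c)

(a) Entailed — generalizing the agent leaves a sub-description the original still satisfies.
(b) Not entailed — Noor carried the wallet, not the cake; the cake belongs to the buttering event.
(c) Entailed — the original entails any weakening of itself; this just generalizes the patient.
(d) Not entailed — Noor carried the wallet, not the cake; the cake belongs to the buttering event.
(e) Not entailed — 'was buttering' is progressive on an accomplishment; it does not entail the completed 'buttered'.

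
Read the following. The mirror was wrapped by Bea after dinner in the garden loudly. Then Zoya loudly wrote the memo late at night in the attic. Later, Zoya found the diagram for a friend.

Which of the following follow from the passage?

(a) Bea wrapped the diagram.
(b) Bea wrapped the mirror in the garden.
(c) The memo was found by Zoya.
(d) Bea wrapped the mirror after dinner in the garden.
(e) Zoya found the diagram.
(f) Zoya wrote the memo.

(a) Not entailed — Bea wrapped the mirror, not the diagram; the diagram belongs to the finding event.
(b) Entailed — every conjunct here is already in the original wrapping event.
(c) Not entailed — Zoya found the diagram, not the memo; the memo belongs to the writing event.
(d) Entailed — every conjunct here is already in the original wrapping event.
(e) Entailed — this follows by dropping conjuncts from the finding event's description.
(f) Entailed — the original entails any weakening of itself; this just drops 'late at night', 'in the attic', 'loudly'.

(b), (d), (e), (f)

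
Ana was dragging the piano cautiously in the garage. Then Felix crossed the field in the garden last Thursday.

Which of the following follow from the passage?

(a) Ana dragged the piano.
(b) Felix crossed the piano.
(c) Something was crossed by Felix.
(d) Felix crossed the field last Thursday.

(a), (c), (d)

(a) Entailed — 'drag' is an activity; 'was dragging' entails that some dragging happened, so 'dragged' holds.
(b) Not entailed — Felix crossed the field, not the piano; the piano belongs to the dragging event.
(c) Entailed — the original entails any weakening of itself; this just drops 'last Thursday', 'in the garden' and generalizes the patient.
(d) Entailed — dropping 'in the garden' leaves a sub-description the original still satisfies.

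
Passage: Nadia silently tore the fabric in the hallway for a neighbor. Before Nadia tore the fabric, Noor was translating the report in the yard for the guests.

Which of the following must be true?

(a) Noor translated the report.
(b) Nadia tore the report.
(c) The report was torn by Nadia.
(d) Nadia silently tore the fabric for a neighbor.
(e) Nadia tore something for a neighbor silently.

(a) Not entailed — 'was translating' is progressive on an accomplishment; it does not entail the completed 'translated'.
(b) Not entailed — Nadia tore the fabric, not the report; the report belongs to the translating event.
(c) Not entailed — Nadia tore the fabric, not the report; the report belongs to the translating event.
(d) Entailed — dropping 'in the hallway' leaves a sub-description the original still satisfies.
(e) Entailed — this follows by dropping conjuncts from the tearing event's description.

(d), (e)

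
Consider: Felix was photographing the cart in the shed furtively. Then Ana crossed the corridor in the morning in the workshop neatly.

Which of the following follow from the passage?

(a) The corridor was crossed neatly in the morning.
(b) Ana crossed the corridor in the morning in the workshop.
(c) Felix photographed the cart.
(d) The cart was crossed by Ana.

(a), (b)

(a) Entailed — every conjunct here is already in the original crossing event.
(b) Entailed — dropping 'neatly' leaves a sub-description the original still satisfies.
(c) Not entailed — 'was photographing' is progressive on an accomplishment; it does not entail the completed 'photographed'.
(d) Not entailed — Ana crossed the corridor, not the cart; the cart belongs to the photographing event.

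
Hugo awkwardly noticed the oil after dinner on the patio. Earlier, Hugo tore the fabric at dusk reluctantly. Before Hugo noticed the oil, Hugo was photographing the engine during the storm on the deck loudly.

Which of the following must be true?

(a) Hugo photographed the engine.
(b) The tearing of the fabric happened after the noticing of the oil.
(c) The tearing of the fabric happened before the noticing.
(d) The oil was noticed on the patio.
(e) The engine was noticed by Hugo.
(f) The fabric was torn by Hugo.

(c), (d), (f)

(a) Not entailed — 'was photographing' is progressive on an accomplishment; it does not entail the completed 'photographed'.
(b) Not entailed — the narrative places the tearing before the noticing, not after.
(c) Entailed — the narrative places the tearing before the noticing.
(d) Entailed — the original entails any weakening of itself; this just drops 'awkwardly', 'after dinner' and generalizes the agent.
(e) Not entailed — Hugo noticed the oil, not the engine; the engine belongs to the photographing event.
(f) Entailed — the original entails any weakening of itself; this just drops 'at dusk', 'reluctantly'.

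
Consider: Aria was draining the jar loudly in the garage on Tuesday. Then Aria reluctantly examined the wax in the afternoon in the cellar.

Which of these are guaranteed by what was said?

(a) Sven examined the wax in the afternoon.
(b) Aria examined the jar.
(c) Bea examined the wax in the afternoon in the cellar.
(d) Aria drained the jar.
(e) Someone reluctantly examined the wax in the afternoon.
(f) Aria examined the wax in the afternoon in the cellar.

(a) Not entailed — the passage has Aria examining the wax, not Sven.
(b) Not entailed — Aria examined the wax, not the jar; the jar belongs to the draining event.
(c) Not entailed — the passage has Aria examining the wax, not Bea.
(d) Not entailed — 'was draining' is progressive on an accomplishment; it does not entail the completed 'drained'.
(e) Entailed — the original entails any weakening of itself; this just drops 'in the cellar' and generalizes the agent.
(f) Entailed — every conjunct here is already in the original examining event.

(e), (f)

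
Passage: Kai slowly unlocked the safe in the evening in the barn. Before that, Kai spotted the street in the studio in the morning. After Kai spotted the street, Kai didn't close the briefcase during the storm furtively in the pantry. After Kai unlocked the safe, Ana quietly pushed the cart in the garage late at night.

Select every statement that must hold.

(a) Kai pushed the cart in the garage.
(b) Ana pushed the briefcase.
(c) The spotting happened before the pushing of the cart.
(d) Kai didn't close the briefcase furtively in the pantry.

(a) Not entailed — the passage has Ana pushing the cart, not Kai.
(b) Not entailed — Ana pushed the cart, not the briefcase; the briefcase belongs to the closing event.
(c) Entailed — the narrative places the spotting before the pushing.
(d) Not entailed — dropping 'during the storm' under negation is not valid — the original leaves open that Kai closed the briefcase some other way.

(c)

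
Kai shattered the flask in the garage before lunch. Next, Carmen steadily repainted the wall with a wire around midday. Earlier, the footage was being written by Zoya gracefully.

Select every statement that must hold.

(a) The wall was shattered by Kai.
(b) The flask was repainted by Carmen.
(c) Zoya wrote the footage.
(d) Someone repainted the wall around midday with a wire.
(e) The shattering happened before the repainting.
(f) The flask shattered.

(a) Not entailed — Kai shattered the flask, not the wall; the wall belongs to the repainting event.
(b) Not entailed — Carmen repainted the wall, not the flask; the flask belongs to the shattering event.
(c) Not entailed — 'was writing' is progressive on an accomplishment; it does not entail the completed 'wrote'.
(d) Entailed — dropping 'steadily' and generalizing the agent leaves a sub-description the original still satisfies.
(e) Entailed — the narrative places the shattering before the repainting.
(f) Entailed — 'Kai shattered the flask' is causative; it entails the inchoative 'the flask shattered'.

(d), (e), (f)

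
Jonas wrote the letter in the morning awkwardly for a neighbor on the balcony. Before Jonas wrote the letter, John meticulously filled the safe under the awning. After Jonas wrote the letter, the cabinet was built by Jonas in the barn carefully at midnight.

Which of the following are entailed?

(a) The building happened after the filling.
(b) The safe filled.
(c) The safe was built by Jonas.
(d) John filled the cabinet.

(a) Entailed — the narrative places the filling before the building.
(b) Entailed — 'John filled the safe' is causative; it entails the inchoative 'the safe filled'.
(c) Not entailed — Jonas built the cabinet, not the safe; the safe belongs to the filling event.
(d) Not entailed — John filled the safe, not the cabinet; the cabinet belongs to the building event.

(a), (b)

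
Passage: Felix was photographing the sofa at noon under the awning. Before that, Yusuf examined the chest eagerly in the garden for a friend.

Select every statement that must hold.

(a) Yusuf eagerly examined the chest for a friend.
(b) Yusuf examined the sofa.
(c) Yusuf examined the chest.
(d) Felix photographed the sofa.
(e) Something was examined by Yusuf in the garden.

(a), (c), (e)

(a) Entailed — the original entails any weakening of itself; this just drops 'in the garden'.
(b) Not entailed — Yusuf examined the chest, not the sofa; the sofa belongs to the photographing event.
(c) Entailed — the original entails any weakening of itself; this just drops 'for a friend', 'eagerly', 'in the garden'.
(d) Not entailed — 'was photographing' is progressive on an accomplishment; it does not entail the completed 'photographed'.
(e) Entailed — every conjunct here is already in the original examining event.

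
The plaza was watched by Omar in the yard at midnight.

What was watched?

'the plaza' marks the patient of the watching event.

the plaza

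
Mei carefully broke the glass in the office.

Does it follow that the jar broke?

no

Nothing is said about any jar; only the glass is affected.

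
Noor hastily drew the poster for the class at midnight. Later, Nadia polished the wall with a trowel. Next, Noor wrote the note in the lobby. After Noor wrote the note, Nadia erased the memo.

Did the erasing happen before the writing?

The narrative orders the writing before the erasing.

no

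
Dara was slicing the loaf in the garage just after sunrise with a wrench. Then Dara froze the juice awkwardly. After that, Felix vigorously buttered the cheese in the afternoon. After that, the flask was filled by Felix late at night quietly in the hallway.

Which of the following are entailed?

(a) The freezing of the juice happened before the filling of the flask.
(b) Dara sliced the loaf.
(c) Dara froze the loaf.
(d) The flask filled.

(a), (d)

(a) Entailed — the narrative places the freezing before the filling.
(b) Not entailed — 'was slicing' is progressive on an accomplishment; it does not entail the completed 'sliced'.
(c) Not entailed — Dara froze the juice, not the loaf; the loaf belongs to the slicing event.
(d) Entailed — 'Felix filled the flask' is causative; it entails the inchoative 'the flask filled'.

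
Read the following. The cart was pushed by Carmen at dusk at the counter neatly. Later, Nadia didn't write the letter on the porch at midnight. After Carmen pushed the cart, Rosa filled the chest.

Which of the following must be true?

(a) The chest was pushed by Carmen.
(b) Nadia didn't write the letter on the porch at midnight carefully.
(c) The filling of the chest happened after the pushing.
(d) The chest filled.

(b), (c), (d)

(a) Not entailed — Carmen pushed the cart, not the chest; the chest belongs to the filling event.
(b) Entailed — under negation, adding a further restriction is entailed: if no such writing event occurred, none occurred carefully either.
(c) Entailed — the narrative places the pushing before the filling.
(d) Entailed — 'Rosa filled the chest' is causative; it entails the inchoative 'the chest filled'.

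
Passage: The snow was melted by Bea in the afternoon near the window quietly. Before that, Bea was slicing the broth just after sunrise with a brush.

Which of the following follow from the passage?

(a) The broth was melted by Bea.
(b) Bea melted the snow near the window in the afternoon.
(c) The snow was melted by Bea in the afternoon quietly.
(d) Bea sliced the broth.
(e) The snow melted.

(a) Not entailed — Bea melted the snow, not the broth; the broth belongs to the slicing event.
(b) Entailed — dropping 'quietly' leaves a sub-description the original still satisfies.
(c) Entailed — dropping 'near the window' leaves a sub-description the original still satisfies.
(d) Not entailed — 'was slicing' is progressive on an accomplishment; it does not entail the completed 'sliced'.
(e) Entailed — 'Bea melted the snow' is causative; it entails the inchoative 'the snow melted'.

(b), (c), (e)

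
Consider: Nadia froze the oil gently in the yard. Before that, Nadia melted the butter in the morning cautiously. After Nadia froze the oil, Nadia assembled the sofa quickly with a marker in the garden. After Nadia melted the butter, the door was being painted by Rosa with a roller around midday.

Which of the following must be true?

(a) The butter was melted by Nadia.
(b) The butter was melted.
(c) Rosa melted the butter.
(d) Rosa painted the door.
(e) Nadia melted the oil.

(a), (b)

(a) Entailed — every conjunct here is already in the original melting event.
(b) Entailed — every conjunct here is already in the original melting event.
(c) Not entailed — the passage has Nadia melting the butter, not Rosa.
(d) Not entailed — 'was painting' is progressive on an accomplishment; it does not entail the completed 'painted'.
(e) Not entailed — Nadia melted the butter, not the oil; the oil belongs to the freezing event.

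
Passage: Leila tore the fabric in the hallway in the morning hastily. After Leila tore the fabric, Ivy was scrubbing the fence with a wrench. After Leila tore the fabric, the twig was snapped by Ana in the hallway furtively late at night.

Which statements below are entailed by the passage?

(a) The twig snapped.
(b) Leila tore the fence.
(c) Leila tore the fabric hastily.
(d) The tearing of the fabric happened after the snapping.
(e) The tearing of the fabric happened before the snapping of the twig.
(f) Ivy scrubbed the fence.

(a), (c), (e), (f)

(a) Entailed — 'Ana snapped the twig' is causative; it entails the inchoative 'the twig snapped'.
(b) Not entailed — Leila tore the fabric, not the fence; the fence belongs to the scrubbing event.
(c) Entailed — this follows by dropping conjuncts from the tearing event's description.
(d) Not entailed — the narrative places the tearing before the snapping, not after.
(e) Entailed — the narrative places the tearing before the snapping.
(f) Entailed — 'scrub' is an activity; 'was scrubbing' entails that some scrubbing happened, so 'scrubbed' holds.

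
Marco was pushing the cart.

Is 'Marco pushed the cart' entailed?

yes

'push' is atelic; if Marco was pushing the cart, then Marco pushed the cart (for some time).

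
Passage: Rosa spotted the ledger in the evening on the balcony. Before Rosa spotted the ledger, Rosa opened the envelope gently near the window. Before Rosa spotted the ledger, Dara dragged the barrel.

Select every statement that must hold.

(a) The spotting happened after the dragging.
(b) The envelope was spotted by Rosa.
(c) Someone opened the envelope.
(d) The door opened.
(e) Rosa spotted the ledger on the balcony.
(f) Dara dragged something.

(a), (c), (e), (f)

(a) Entailed — the narrative places the dragging before the spotting.
(b) Not entailed — Rosa spotted the ledger, not the envelope; the envelope belongs to the opening event.
(c) Entailed — dropping 'near the window', 'gently' and generalizing the agent leaves a sub-description the original still satisfies.
(d) Not entailed — the envelope is what opened, not the door.
(e) Entailed — every conjunct here is already in the original spotting event.
(f) Entailed — every conjunct here is already in the original dragging event.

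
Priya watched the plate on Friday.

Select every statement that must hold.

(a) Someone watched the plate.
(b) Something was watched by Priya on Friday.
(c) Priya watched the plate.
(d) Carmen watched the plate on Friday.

(a), (b), (c)

(a) Entailed — this follows by dropping conjuncts from the watching event's description.
(b) Entailed — generalizing the patient leaves a sub-description the original still satisfies.
(c) Entailed — the original entails any weakening of itself; this just drops 'on Friday'.
(d) Not entailed — the passage has Priya watching the plate, not Carmen.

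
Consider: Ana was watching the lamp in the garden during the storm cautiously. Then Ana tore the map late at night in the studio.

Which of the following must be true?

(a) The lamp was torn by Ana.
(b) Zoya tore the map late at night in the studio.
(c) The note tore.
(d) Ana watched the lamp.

(a) Not entailed — Ana tore the map, not the lamp; the lamp belongs to the watching event.
(b) Not entailed — the passage has Ana tearing the map, not Zoya.
(c) Not entailed — the map is what tore, not the note.
(d) Entailed — 'watch' is an activity; 'was watching' entails that some watching happened, so 'watched' holds.

(d)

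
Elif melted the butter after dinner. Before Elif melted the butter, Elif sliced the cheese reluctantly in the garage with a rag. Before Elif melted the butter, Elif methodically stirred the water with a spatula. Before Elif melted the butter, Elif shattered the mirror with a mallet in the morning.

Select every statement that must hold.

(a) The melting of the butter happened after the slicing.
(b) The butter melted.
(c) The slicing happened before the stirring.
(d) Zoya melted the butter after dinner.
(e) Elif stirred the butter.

(a) Entailed — the narrative places the slicing before the melting.
(b) Entailed — 'Elif melted the butter' is causative; it entails the inchoative 'the butter melted'.
(c) Not entailed — the narrative doesn't order the slicing relative to the stirring.
(d) Not entailed — the passage has Elif melting the butter, not Zoya.
(e) Not entailed — Elif stirred the water, not the butter; the butter belongs to the melting event.

(a), (b)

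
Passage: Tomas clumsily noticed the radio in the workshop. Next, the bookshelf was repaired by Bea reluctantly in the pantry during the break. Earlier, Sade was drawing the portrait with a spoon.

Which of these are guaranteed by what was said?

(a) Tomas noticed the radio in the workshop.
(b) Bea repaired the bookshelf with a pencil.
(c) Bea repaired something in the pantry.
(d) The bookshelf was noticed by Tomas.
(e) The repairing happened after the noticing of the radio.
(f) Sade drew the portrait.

(a), (c), (e)

(a) Entailed — dropping 'clumsily' leaves a sub-description the original still satisfies.
(b) Not entailed — 'with a pencil' adds information not in the original event.
(c) Entailed — this follows by dropping conjuncts from the repairing event's description.
(d) Not entailed — Tomas noticed the radio, not the bookshelf; the bookshelf belongs to the repairing event.
(e) Entailed — the narrative places the noticing before the repairing.
(f) Not entailed — 'was drawing' is progressive on an accomplishment; it does not entail the completed 'drew'.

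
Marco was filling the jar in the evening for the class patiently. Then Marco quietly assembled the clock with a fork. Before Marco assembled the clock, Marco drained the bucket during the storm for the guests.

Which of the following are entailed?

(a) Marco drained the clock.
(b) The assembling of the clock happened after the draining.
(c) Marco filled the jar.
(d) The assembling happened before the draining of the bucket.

(a) Not entailed — Marco drained the bucket, not the clock; the clock belongs to the assembling event.
(b) Entailed — the narrative places the draining before the assembling.
(c) Not entailed — 'was filling' is progressive on an accomplishment; it does not entail the completed 'filled'.
(d) Not entailed — the narrative places the draining before the assembling, not after.

(b)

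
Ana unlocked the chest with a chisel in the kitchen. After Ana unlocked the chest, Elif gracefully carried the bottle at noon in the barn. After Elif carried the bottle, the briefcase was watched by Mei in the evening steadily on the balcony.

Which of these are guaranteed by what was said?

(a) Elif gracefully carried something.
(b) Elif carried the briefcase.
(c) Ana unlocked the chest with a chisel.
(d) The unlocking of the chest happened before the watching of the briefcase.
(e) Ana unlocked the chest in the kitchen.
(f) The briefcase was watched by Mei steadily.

(a) Entailed — this follows by dropping conjuncts from the carrying event's description.
(b) Not entailed — Elif carried the bottle, not the briefcase; the briefcase belongs to the watching event.
(c) Entailed — dropping 'in the kitchen' leaves a sub-description the original still satisfies.
(d) Entailed — the narrative places the unlocking before the watching.
(e) Entailed — this follows by dropping conjuncts from the unlocking event's description.
(f) Entailed — the original entails any weakening of itself; this just drops 'in the evening', 'on the balcony'.

(a), (c), (d), (e), (f)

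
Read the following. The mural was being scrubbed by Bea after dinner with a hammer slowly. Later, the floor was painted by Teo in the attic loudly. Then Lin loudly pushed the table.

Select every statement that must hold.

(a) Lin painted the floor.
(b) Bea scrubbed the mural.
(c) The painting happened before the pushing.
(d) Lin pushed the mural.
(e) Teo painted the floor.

(b), (c), (e)

(a) Not entailed — the passage has Teo painting the floor, not Lin.
(b) Entailed — 'scrub' is an activity; 'was scrubbing' entails that some scrubbing happened, so 'scrubbed' holds.
(c) Entailed — the narrative places the painting before the pushing.
(d) Not entailed — Lin pushed the table, not the mural; the mural belongs to the scrubbing event.
(e) Entailed — every conjunct here is already in the original painting event.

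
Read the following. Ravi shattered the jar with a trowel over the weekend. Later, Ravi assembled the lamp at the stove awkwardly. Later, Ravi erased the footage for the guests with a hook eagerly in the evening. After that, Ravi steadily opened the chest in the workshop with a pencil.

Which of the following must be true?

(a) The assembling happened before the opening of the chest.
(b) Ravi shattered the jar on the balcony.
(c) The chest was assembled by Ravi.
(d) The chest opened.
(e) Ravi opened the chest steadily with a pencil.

(a), (d), (e)

(a) Entailed — the narrative places the assembling before the opening.
(b) Not entailed — 'on the balcony' adds information not in the original event.
(c) Not entailed — Ravi assembled the lamp, not the chest; the chest belongs to the opening event.
(d) Entailed — 'Ravi opened the chest' is causative; it entails the inchoative 'the chest opened'.
(e) Entailed — this follows by dropping conjuncts from the opening event's description.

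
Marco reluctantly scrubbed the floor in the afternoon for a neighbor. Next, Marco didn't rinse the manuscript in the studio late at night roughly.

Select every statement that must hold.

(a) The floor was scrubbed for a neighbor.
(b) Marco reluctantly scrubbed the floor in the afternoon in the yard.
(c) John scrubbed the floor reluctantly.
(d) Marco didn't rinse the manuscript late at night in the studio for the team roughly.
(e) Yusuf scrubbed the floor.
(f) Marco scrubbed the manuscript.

(a), (d)

(a) Entailed — dropping 'in the afternoon', 'reluctantly' and generalizing the agent leaves a sub-description the original still satisfies.
(b) Not entailed — 'in the yard' adds information not in the original event.
(c) Not entailed — the passage has Marco scrubbing the floor, not John.
(d) Entailed — under negation, adding a further restriction is entailed: if no such rinsing event occurred, none occurred for the team either.
(e) Not entailed — the passage has Marco scrubbing the floor, not Yusuf.
(f) Not entailed — Marco scrubbed the floor, not the manuscript; the manuscript belongs to the rinsing event.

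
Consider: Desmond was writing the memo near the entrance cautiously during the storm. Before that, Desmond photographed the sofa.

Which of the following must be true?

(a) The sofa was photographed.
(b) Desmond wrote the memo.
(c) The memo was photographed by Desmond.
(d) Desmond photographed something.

(a) Entailed — generalizing the agent leaves a sub-description the original still satisfies.
(b) Not entailed — 'was writing' is progressive on an accomplishment; it does not entail the completed 'wrote'.
(c) Not entailed — Desmond photographed the sofa, not the memo; the memo belongs to the writing event.
(d) Entailed — this follows by dropping conjuncts from the photographing event's description.

(a), (d)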